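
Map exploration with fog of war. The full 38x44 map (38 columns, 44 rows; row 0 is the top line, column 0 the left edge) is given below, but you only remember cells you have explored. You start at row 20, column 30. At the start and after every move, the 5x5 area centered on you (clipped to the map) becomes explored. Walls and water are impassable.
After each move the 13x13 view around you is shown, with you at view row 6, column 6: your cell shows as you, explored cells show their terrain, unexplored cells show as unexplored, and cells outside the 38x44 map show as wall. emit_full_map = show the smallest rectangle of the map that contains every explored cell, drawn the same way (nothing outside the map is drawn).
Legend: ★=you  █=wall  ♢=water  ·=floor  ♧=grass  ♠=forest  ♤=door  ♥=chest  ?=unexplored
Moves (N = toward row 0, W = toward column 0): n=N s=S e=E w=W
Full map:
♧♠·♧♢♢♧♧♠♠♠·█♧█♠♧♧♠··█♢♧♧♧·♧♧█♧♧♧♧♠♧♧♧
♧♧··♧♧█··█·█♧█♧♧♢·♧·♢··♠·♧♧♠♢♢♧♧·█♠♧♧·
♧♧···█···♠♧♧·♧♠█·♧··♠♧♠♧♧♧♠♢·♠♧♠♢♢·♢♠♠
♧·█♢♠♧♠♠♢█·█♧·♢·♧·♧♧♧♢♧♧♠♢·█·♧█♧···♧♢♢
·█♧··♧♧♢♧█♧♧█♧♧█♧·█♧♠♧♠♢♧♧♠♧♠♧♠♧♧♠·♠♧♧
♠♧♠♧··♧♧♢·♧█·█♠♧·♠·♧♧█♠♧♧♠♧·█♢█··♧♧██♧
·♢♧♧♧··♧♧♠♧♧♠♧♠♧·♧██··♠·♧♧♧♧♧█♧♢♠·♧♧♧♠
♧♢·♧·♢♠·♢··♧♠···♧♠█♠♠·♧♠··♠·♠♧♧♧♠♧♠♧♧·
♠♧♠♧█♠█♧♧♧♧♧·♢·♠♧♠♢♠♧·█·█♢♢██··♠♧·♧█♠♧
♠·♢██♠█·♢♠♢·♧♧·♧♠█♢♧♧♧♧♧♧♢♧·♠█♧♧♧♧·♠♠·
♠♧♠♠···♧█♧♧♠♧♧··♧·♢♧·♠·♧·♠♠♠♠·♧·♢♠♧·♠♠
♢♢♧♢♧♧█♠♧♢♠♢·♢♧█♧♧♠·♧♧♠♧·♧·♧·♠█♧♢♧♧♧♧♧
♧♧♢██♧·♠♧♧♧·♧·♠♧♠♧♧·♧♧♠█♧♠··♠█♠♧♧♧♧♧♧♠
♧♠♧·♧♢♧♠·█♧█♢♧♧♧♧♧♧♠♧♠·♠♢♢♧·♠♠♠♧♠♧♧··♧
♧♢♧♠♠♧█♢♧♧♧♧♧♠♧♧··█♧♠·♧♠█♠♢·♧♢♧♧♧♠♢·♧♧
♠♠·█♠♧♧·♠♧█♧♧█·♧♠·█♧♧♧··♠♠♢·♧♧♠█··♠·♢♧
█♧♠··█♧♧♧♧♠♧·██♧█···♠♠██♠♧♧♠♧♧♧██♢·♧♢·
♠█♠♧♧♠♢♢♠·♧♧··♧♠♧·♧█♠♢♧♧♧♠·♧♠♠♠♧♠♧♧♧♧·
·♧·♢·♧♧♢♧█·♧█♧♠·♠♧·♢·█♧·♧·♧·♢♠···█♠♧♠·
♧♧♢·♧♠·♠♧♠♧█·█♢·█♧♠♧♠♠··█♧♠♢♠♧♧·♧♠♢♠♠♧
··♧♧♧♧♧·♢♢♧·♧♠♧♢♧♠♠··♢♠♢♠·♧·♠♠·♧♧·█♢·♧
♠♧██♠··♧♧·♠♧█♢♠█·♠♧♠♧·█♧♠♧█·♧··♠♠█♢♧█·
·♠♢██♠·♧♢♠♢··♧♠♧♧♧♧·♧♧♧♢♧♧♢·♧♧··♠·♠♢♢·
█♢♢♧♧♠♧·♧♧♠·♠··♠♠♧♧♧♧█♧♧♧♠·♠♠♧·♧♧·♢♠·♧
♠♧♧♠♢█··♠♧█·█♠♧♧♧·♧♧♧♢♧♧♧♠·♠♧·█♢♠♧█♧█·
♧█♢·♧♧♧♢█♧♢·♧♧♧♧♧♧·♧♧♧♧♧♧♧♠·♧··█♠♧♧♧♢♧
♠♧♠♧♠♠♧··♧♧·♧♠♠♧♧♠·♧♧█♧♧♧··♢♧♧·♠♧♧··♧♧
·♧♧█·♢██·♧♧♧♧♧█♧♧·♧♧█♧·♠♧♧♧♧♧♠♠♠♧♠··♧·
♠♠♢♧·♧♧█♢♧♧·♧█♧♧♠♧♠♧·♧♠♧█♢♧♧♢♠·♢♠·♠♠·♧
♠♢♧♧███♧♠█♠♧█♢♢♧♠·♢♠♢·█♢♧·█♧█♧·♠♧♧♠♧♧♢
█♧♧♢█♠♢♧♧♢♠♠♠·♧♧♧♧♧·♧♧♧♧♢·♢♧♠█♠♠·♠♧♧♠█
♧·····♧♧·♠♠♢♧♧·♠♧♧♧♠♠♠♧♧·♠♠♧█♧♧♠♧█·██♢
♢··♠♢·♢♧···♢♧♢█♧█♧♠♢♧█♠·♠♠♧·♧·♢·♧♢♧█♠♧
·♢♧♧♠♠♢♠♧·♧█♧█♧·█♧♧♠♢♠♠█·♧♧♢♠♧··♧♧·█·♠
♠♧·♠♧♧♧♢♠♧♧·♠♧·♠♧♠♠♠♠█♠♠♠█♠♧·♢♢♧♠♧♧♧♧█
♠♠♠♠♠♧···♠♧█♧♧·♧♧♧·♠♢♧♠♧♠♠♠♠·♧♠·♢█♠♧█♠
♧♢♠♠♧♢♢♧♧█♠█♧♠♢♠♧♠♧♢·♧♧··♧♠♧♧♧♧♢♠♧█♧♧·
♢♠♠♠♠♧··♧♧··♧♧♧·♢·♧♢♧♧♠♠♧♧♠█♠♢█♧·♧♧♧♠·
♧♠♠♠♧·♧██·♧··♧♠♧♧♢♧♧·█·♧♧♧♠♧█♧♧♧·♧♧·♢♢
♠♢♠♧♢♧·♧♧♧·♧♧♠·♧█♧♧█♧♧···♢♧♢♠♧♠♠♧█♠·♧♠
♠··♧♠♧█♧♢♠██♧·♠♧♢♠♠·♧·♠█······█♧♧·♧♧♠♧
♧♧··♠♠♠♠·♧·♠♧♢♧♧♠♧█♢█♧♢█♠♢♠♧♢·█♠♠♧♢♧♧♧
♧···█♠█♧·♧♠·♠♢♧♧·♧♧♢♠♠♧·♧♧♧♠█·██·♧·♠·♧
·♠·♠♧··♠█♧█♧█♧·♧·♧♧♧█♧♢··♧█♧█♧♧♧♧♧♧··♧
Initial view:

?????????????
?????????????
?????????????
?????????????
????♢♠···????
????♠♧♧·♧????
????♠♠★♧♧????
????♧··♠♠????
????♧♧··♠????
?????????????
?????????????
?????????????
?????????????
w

?????????????
?????????????
?????????????
?????????????
????·♢♠···???
????♢♠♧♧·♧???
????·♠★·♧♧???
????·♧··♠♠???
????·♧♧··♠???
?????????????
?????????????
?????????????
?????????????

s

?????????????
?????????????
?????????????
????·♢♠···???
????♢♠♧♧·♧???
????·♠♠·♧♧???
????·♧★·♠♠???
????·♧♧··♠???
????♠♠♧·♧????
?????????????
?????????????
?????????????
?????????????

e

?????????????
?????????????
?????????????
???·♢♠···????
???♢♠♧♧·♧????
???·♠♠·♧♧????
???·♧·★♠♠????
???·♧♧··♠????
???♠♠♧·♧♧????
?????????????
?????????????
?????????????
?????????????

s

?????????????
?????????????
???·♢♠···????
???♢♠♧♧·♧????
???·♠♠·♧♧????
???·♧··♠♠????
???·♧♧★·♠????
???♠♠♧·♧♧????
????♧·█♢♠????
?????????????
?????????????
?????????????
?????????????

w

?????????????
?????????????
????·♢♠···???
????♢♠♧♧·♧???
????·♠♠·♧♧???
????·♧··♠♠???
????·♧★··♠???
????♠♠♧·♧♧???
????♠♧·█♢♠???
?????????????
?????????????
?????????????
?????????????

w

?????????????
?????????????
?????·♢♠···??
?????♢♠♧♧·♧??
????♧·♠♠·♧♧??
????█·♧··♠♠??
????♢·★♧··♠??
????·♠♠♧·♧♧??
????·♠♧·█♢♠??
?????????????
?????????????
?????????????
?????????????

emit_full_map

?·♢♠···
?♢♠♧♧·♧
♧·♠♠·♧♧
█·♧··♠♠
♢·★♧··♠
·♠♠♧·♧♧
·♠♧·█♢♠

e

?????????????
?????????????
????·♢♠···???
????♢♠♧♧·♧???
???♧·♠♠·♧♧???
???█·♧··♠♠???
???♢·♧★··♠???
???·♠♠♧·♧♧???
???·♠♧·█♢♠???
?????????????
?????????????
?????????????
?????????????

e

?????????????
?????????????
???·♢♠···????
???♢♠♧♧·♧????
??♧·♠♠·♧♧????
??█·♧··♠♠????
??♢·♧♧★·♠????
??·♠♠♧·♧♧????
??·♠♧·█♢♠????
?????????????
?????????????
?????????????
?????????????

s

?????????????
???·♢♠···????
???♢♠♧♧·♧????
??♧·♠♠·♧♧????
??█·♧··♠♠????
??♢·♧♧··♠????
??·♠♠♧★♧♧????
??·♠♧·█♢♠????
????♧··█♠????
?????????????
?????????????
?????????????
?????????????

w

?????????????
????·♢♠···???
????♢♠♧♧·♧???
???♧·♠♠·♧♧???
???█·♧··♠♠???
???♢·♧♧··♠???
???·♠♠★·♧♧???
???·♠♧·█♢♠???
????·♧··█♠???
?????????????
?????????????
?????????????
?????????????

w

?????????????
?????·♢♠···??
?????♢♠♧♧·♧??
????♧·♠♠·♧♧??
????█·♧··♠♠??
????♢·♧♧··♠??
????·♠★♧·♧♧??
????·♠♧·█♢♠??
????♠·♧··█♠??
?????????????
?????????????
?????????????
?????????????

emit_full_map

?·♢♠···
?♢♠♧♧·♧
♧·♠♠·♧♧
█·♧··♠♠
♢·♧♧··♠
·♠★♧·♧♧
·♠♧·█♢♠
♠·♧··█♠

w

?????????????
??????·♢♠···?
??????♢♠♧♧·♧?
?????♧·♠♠·♧♧?
????♧█·♧··♠♠?
????♧♢·♧♧··♠?
????♠·★♠♧·♧♧?
????♠·♠♧·█♢♠?
????♧♠·♧··█♠?
?????????????
?????????????
?????????????
?????????????

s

??????·♢♠···?
??????♢♠♧♧·♧?
?????♧·♠♠·♧♧?
????♧█·♧··♠♠?
????♧♢·♧♧··♠?
????♠·♠♠♧·♧♧?
????♠·★♧·█♢♠?
????♧♠·♧··█♠?
????··♢♧♧????
?????????????
?????????????
?????????????
?????????????

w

???????·♢♠···
???????♢♠♧♧·♧
??????♧·♠♠·♧♧
?????♧█·♧··♠♠
????♧♧♢·♧♧··♠
????♧♠·♠♠♧·♧♧
????♧♠★♠♧·█♢♠
????♧♧♠·♧··█♠
????♧··♢♧♧???
?????????????
?????????????
?????????????
?????????????

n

?????????????
???????·♢♠···
???????♢♠♧♧·♧
??????♧·♠♠·♧♧
????♠♧█·♧··♠♠
????♧♧♢·♧♧··♠
????♧♠★♠♠♧·♧♧
????♧♠·♠♧·█♢♠
????♧♧♠·♧··█♠
????♧··♢♧♧???
?????????????
?????????????
?????????????

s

???????·♢♠···
???????♢♠♧♧·♧
??????♧·♠♠·♧♧
????♠♧█·♧··♠♠
????♧♧♢·♧♧··♠
????♧♠·♠♠♧·♧♧
????♧♠★♠♧·█♢♠
????♧♧♠·♧··█♠
????♧··♢♧♧???
?????????????
?????????????
?????????????
?????????????

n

?????????????
???????·♢♠···
???????♢♠♧♧·♧
??????♧·♠♠·♧♧
????♠♧█·♧··♠♠
????♧♧♢·♧♧··♠
????♧♠★♠♠♧·♧♧
????♧♠·♠♧·█♢♠
????♧♧♠·♧··█♠
????♧··♢♧♧???
?????????????
?????????????
?????????????

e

?????????????
??????·♢♠···?
??????♢♠♧♧·♧?
?????♧·♠♠·♧♧?
???♠♧█·♧··♠♠?
???♧♧♢·♧♧··♠?
???♧♠·★♠♧·♧♧?
???♧♠·♠♧·█♢♠?
???♧♧♠·♧··█♠?
???♧··♢♧♧????
?????????????
?????????????
?????????????

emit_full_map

???·♢♠···
???♢♠♧♧·♧
??♧·♠♠·♧♧
♠♧█·♧··♠♠
♧♧♢·♧♧··♠
♧♠·★♠♧·♧♧
♧♠·♠♧·█♢♠
♧♧♠·♧··█♠
♧··♢♧♧???


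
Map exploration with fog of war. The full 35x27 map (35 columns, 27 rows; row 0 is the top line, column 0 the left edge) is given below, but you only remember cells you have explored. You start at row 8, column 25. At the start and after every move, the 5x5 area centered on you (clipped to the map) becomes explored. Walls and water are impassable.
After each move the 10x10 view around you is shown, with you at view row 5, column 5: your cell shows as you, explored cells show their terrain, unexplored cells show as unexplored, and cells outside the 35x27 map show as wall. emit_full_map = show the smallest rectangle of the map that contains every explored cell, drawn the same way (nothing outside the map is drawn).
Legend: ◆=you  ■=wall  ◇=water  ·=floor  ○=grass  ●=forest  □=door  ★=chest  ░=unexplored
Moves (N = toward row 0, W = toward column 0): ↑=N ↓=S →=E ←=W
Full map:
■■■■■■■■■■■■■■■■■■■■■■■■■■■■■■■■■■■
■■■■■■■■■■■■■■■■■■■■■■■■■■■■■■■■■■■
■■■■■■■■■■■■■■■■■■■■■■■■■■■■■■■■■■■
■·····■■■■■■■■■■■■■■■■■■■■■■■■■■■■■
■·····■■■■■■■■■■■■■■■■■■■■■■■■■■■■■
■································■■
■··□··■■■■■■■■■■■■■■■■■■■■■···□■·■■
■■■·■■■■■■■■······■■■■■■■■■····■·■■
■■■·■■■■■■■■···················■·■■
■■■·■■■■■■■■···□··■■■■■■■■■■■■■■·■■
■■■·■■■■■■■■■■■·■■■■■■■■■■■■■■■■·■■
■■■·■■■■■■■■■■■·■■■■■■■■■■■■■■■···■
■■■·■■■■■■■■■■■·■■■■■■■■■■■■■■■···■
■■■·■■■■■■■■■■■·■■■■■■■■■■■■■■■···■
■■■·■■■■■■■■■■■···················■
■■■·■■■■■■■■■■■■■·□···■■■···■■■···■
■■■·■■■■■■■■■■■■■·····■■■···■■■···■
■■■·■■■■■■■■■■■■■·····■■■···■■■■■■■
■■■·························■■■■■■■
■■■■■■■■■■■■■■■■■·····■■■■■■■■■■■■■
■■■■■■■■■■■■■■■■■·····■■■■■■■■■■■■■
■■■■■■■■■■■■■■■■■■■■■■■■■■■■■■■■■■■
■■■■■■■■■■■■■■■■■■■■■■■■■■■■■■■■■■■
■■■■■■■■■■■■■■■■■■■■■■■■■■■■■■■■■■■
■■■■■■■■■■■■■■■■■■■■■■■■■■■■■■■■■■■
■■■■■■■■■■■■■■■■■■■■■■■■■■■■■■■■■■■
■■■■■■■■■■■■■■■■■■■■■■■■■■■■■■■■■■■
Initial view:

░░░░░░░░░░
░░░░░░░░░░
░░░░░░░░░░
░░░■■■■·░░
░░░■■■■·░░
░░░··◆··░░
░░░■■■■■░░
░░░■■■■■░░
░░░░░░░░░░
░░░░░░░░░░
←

░░░░░░░░░░
░░░░░░░░░░
░░░░░░░░░░
░░░■■■■■·░
░░░■■■■■·░
░░░··◆···░
░░░■■■■■■░
░░░■■■■■■░
░░░░░░░░░░
░░░░░░░░░░

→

░░░░░░░░░░
░░░░░░░░░░
░░░░░░░░░░
░░■■■■■·░░
░░■■■■■·░░
░░···◆··░░
░░■■■■■■░░
░░■■■■■■░░
░░░░░░░░░░
░░░░░░░░░░

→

░░░░░░░░░░
░░░░░░░░░░
░░░░░░░░░░
░■■■■■··░░
░■■■■■··░░
░····◆··░░
░■■■■■■■░░
░■■■■■■■░░
░░░░░░░░░░
░░░░░░░░░░

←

░░░░░░░░░░
░░░░░░░░░░
░░░░░░░░░░
░░■■■■■··░
░░■■■■■··░
░░···◆···░
░░■■■■■■■░
░░■■■■■■■░
░░░░░░░░░░
░░░░░░░░░░

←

░░░░░░░░░░
░░░░░░░░░░
░░░░░░░░░░
░░░■■■■■··
░░░■■■■■··
░░░··◆····
░░░■■■■■■■
░░░■■■■■■■
░░░░░░░░░░
░░░░░░░░░░

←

░░░░░░░░░░
░░░░░░░░░░
░░░░░░░░░░
░░░■■■■■■·
░░░■■■■■■·
░░░··◆····
░░░■■■■■■■
░░░■■■■■■■
░░░░░░░░░░
░░░░░░░░░░

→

░░░░░░░░░░
░░░░░░░░░░
░░░░░░░░░░
░░■■■■■■··
░░■■■■■■··
░░···◆····
░░■■■■■■■■
░░■■■■■■■■
░░░░░░░░░░
░░░░░░░░░░

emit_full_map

■■■■■■··
■■■■■■··
···◆····
■■■■■■■■
■■■■■■■■

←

░░░░░░░░░░
░░░░░░░░░░
░░░░░░░░░░
░░░■■■■■■·
░░░■■■■■■·
░░░··◆····
░░░■■■■■■■
░░░■■■■■■■
░░░░░░░░░░
░░░░░░░░░░

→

░░░░░░░░░░
░░░░░░░░░░
░░░░░░░░░░
░░■■■■■■··
░░■■■■■■··
░░···◆····
░░■■■■■■■■
░░■■■■■■■■
░░░░░░░░░░
░░░░░░░░░░


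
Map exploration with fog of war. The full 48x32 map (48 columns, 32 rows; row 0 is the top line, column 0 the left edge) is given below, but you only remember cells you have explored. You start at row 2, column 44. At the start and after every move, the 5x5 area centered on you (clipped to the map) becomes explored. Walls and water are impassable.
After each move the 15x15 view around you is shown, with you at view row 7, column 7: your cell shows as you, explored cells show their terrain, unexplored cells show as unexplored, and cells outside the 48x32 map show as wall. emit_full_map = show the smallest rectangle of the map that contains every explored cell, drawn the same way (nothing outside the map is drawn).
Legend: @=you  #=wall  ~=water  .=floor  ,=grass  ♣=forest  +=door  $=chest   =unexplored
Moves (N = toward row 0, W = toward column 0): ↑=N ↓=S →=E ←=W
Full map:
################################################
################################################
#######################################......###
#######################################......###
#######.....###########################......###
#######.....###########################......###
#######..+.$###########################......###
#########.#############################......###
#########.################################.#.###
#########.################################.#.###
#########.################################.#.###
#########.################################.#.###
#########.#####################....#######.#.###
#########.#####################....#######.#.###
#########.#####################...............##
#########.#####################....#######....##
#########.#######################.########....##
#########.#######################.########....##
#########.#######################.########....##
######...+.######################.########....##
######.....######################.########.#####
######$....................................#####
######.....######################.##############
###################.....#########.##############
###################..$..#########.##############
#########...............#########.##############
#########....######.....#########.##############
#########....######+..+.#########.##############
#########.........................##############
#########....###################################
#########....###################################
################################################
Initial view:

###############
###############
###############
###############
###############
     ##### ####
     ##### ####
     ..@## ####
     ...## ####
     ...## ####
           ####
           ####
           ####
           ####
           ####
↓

###############
###############
###############
###############
     ##### ####
     ##### ####
     ...## ####
     ..@## ####
     ...## ####
     ...## ####
           ####
           ####
           ####
           ####
           ####

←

###############
###############
###############
###############
      ##### ###
     ###### ###
     ....## ###
     ..@.## ###
     ....## ###
     ....## ###
            ###
            ###
            ###
            ###
            ###

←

###############
###############
###############
###############
       ##### ##
     ####### ##
     .....## ##
     ..@..## ##
     .....## ##
     .....## ##
             ##
             ##
             ##
             ##
             ##

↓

###############
###############
###############
       ##### ##
     ####### ##
     .....## ##
     .....## ##
     ..@..## ##
     .....## ##
     .....   ##
             ##
             ##
             ##
             ##
             ##

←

###############
###############
###############
        ##### #
      ####### #
     ......## #
     ......## #
     ..@...## #
     ......## #
     ......   #
              #
              #
              #
              #
              #

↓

###############
###############
        ##### #
      ####### #
     ......## #
     ......## #
     ......## #
     ..@...## #
     ......   #
     .....    #
              #
              #
              #
              #
              #

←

###############
###############
         ##### 
       ####### 
      ......## 
     #......## 
     #......## 
     #.@....## 
     #......   
     #.....    
               
               
               
               
               

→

###############
###############
        ##### #
      ####### #
     ......## #
    #......## #
    #......## #
    #..@...## #
    #......   #
    #.....    #
              #
              #
              #
              #
              #

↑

###############
###############
###############
        ##### #
      ####### #
     ......## #
    #......## #
    #..@...## #
    #......## #
    #......   #
    #.....    #
              #
              #
              #
              #

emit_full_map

    #####
  #######
 ......##
#......##
#..@...##
#......##
#......  
#.....   

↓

###############
###############
        ##### #
      ####### #
     ......## #
    #......## #
    #......## #
    #..@...## #
    #......   #
    #.....    #
              #
              #
              #
              #
              #

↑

###############
###############
###############
        ##### #
      ####### #
     ......## #
    #......## #
    #..@...## #
    #......## #
    #......   #
    #.....    #
              #
              #
              #
              #

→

###############
###############
###############
       ##### ##
     ####### ##
    ......## ##
   #......## ##
   #...@..## ##
   #......## ##
   #......   ##
   #.....    ##
             ##
             ##
             ##
             ##

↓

###############
###############
       ##### ##
     ####### ##
    ......## ##
   #......## ##
   #......## ##
   #...@..## ##
   #......   ##
   #......   ##
             ##
             ##
             ##
             ##
             ##

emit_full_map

    #####
  #######
 ......##
#......##
#......##
#...@..##
#......  
#......  

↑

###############
###############
###############
       ##### ##
     ####### ##
    ......## ##
   #......## ##
   #...@..## ##
   #......## ##
   #......   ##
   #......   ##
             ##
             ##
             ##
             ##

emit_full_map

    #####
  #######
 ......##
#......##
#...@..##
#......##
#......  
#......  


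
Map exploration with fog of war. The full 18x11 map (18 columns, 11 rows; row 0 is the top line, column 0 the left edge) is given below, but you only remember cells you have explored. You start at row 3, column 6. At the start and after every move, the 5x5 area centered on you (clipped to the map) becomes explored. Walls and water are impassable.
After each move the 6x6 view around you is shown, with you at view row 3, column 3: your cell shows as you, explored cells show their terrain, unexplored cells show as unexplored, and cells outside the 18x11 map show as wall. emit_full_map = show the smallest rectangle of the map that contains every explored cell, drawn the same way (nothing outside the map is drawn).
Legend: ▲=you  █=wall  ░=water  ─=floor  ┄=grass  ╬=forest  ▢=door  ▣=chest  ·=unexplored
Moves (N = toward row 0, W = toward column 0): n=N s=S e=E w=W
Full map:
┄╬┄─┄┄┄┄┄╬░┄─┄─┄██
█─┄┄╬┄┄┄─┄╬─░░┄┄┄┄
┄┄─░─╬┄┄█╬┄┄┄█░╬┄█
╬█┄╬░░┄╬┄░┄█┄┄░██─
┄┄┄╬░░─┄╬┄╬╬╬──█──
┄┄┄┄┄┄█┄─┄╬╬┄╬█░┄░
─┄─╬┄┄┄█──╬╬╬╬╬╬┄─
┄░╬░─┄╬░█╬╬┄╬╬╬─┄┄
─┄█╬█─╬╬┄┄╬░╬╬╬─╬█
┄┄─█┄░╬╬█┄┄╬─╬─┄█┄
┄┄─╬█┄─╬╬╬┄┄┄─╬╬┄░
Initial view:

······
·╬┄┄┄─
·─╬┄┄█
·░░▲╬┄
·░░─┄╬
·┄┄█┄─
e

······
╬┄┄┄─┄
─╬┄┄█╬
░░┄▲┄░
░░─┄╬┄
┄┄█┄─┄

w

······
·╬┄┄┄─
·─╬┄┄█
·░░▲╬┄
·░░─┄╬
·┄┄█┄─

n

██████
·┄┄┄┄┄
·╬┄┄┄─
·─╬▲┄█
·░░┄╬┄
·░░─┄╬

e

██████
┄┄┄┄┄╬
╬┄┄┄─┄
─╬┄▲█╬
░░┄╬┄░
░░─┄╬┄

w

██████
·┄┄┄┄┄
·╬┄┄┄─
·─╬▲┄█
·░░┄╬┄
·░░─┄╬

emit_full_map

┄┄┄┄┄╬
╬┄┄┄─┄
─╬▲┄█╬
░░┄╬┄░
░░─┄╬┄
┄┄█┄─┄

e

██████
┄┄┄┄┄╬
╬┄┄┄─┄
─╬┄▲█╬
░░┄╬┄░
░░─┄╬┄


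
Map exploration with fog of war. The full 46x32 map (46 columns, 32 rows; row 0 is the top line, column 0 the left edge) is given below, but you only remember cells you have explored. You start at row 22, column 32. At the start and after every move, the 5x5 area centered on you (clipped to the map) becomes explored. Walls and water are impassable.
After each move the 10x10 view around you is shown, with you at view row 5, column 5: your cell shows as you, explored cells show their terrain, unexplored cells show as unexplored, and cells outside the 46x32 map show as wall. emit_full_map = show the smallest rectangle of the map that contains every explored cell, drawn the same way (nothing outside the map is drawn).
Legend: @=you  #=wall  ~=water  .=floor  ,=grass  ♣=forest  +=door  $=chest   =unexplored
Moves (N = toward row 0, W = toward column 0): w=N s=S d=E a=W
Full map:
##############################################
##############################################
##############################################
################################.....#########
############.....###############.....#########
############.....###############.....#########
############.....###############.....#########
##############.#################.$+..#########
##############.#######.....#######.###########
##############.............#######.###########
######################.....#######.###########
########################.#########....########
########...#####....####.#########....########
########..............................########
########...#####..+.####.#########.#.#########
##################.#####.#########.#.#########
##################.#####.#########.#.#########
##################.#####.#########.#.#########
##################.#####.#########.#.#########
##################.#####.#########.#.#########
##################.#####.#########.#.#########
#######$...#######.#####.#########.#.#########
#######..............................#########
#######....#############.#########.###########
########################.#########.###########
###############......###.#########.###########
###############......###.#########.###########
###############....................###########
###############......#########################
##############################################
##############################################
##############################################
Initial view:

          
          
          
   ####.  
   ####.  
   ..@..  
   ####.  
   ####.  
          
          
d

          
          
          
  ####.#  
  ####.#  
  ...@..  
  ####.#  
  ####.#  
          
          

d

          
          
          
 ####.#.  
 ####.#.  
 ....@..  
 ####.##  
 ####.##  
          
          

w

          
          
          
   ##.#.  
 ####.#.  
 ####@#.  
 .......  
 ####.##  
 ####.##  
          

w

          
          
          
   ##.#.  
   ##.#.  
 ####@#.  
 ####.#.  
 .......  
 ####.##  
 ####.##  

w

          
          
          
   ##.#.  
   ##.#.  
   ##@#.  
 ####.#.  
 ####.#.  
 .......  
 ####.##  

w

          
          
          
   ##.#.  
   ##.#.  
   ##@#.  
   ##.#.  
 ####.#.  
 ####.#.  
 .......  

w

          
          
          
   ##.#.  
   ##.#.  
   ##@#.  
   ##.#.  
   ##.#.  
 ####.#.  
 ####.#.  

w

          
          
          
   ##.#.  
   ##.#.  
   ##@#.  
   ##.#.  
   ##.#.  
   ##.#.  
 ####.#.  

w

          
          
          
   .....  
   ##.#.  
   ##@#.  
   ##.#.  
   ##.#.  
   ##.#.  
   ##.#.  

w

          
          
          
   ##...  
   .....  
   ##@#.  
   ##.#.  
   ##.#.  
   ##.#.  
   ##.#.  

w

          
          
          
   ##...  
   ##...  
   ..@..  
   ##.#.  
   ##.#.  
   ##.#.  
   ##.#.  

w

          
          
          
   ##.##  
   ##...  
   ##@..  
   .....  
   ##.#.  
   ##.#.  
   ##.#.  

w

          
          
          
   ##.##  
   ##.##  
   ##@..  
   ##...  
   .....  
   ##.#.  
   ##.#.  

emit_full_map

  ##.##
  ##.##
  ##@..
  ##...
  .....
  ##.#.
  ##.#.
  ##.#.
  ##.#.
  ##.#.
  ##.#.
####.#.
####.#.
.......
####.##
####.##

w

          
          
          
   ##.##  
   ##.##  
   ##@##  
   ##...  
   ##...  
   .....  
   ##.#.  

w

          
          
          
   .$+..  
   ##.##  
   ##@##  
   ##.##  
   ##...  
   ##...  
   .....  

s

          
          
   .$+..  
   ##.##  
   ##.##  
   ##@##  
   ##...  
   ##...  
   .....  
   ##.#.  

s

          
   .$+..  
   ##.##  
   ##.##  
   ##.##  
   ##@..  
   ##...  
   .....  
   ##.#.  
   ##.#.  

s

   .$+..  
   ##.##  
   ##.##  
   ##.##  
   ##...  
   ##@..  
   .....  
   ##.#.  
   ##.#.  
   ##.#.  

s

   ##.##  
   ##.##  
   ##.##  
   ##...  
   ##...  
   ..@..  
   ##.#.  
   ##.#.  
   ##.#.  
   ##.#.  

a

    ##.## 
    ##.## 
    ##.## 
   ###... 
   ###... 
   ..@... 
   ###.#. 
   ###.#. 
    ##.#. 
    ##.#. 

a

     ##.##
     ##.##
     ##.##
   ####...
   ####...
   ..@....
   ####.#.
   ####.#.
     ##.#.
     ##.#.

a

      ##.#
      ##.#
      ##.#
   #####..
   #####..
   ..@....
   #####.#
   #####.#
      ##.#
      ##.#

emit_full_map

   .$+..
   ##.##
   ##.##
   ##.##
#####...
#####...
..@.....
#####.#.
#####.#.
   ##.#.
   ##.#.
   ##.#.
   ##.#.
 ####.#.
 ####.#.
 .......
 ####.##
 ####.##

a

       ##.
       ##.
       ##.
   ######.
   ######.
   ..@....
   ######.
   ######.
       ##.
       ##.

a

        ##
        ##
        ##
   #######
   #######
   ..@....
   #######
   #######
        ##
        ##

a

         #
         #
         #
   #######
   #######
   ..@....
   #######
   #######
         #
         #

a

          
          
          
   #######
   #######
   ..@....
   #######
   #######
          
          

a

          
          
          
   .######
   .######
   ..@....
   .######
   .######
          
          

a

          
          
          
   #.#####
   #.#####
   ..@....
   #.#####
   #.#####
          
          

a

          
          
          
   ##.####
   ##.####
   ..@....
   ##.####
   ##.####
          
          

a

          
          
          
   ###.###
   ###.###
   ..@....
   ###.###
   ###.###
          
          

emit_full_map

           .$+..
           ##.##
           ##.##
           ##.##
###.#########...
###.#########...
..@.............
###.#########.#.
###.#########.#.
           ##.#.
           ##.#.
           ##.#.
           ##.#.
         ####.#.
         ####.#.
         .......
         ####.##
         ####.##


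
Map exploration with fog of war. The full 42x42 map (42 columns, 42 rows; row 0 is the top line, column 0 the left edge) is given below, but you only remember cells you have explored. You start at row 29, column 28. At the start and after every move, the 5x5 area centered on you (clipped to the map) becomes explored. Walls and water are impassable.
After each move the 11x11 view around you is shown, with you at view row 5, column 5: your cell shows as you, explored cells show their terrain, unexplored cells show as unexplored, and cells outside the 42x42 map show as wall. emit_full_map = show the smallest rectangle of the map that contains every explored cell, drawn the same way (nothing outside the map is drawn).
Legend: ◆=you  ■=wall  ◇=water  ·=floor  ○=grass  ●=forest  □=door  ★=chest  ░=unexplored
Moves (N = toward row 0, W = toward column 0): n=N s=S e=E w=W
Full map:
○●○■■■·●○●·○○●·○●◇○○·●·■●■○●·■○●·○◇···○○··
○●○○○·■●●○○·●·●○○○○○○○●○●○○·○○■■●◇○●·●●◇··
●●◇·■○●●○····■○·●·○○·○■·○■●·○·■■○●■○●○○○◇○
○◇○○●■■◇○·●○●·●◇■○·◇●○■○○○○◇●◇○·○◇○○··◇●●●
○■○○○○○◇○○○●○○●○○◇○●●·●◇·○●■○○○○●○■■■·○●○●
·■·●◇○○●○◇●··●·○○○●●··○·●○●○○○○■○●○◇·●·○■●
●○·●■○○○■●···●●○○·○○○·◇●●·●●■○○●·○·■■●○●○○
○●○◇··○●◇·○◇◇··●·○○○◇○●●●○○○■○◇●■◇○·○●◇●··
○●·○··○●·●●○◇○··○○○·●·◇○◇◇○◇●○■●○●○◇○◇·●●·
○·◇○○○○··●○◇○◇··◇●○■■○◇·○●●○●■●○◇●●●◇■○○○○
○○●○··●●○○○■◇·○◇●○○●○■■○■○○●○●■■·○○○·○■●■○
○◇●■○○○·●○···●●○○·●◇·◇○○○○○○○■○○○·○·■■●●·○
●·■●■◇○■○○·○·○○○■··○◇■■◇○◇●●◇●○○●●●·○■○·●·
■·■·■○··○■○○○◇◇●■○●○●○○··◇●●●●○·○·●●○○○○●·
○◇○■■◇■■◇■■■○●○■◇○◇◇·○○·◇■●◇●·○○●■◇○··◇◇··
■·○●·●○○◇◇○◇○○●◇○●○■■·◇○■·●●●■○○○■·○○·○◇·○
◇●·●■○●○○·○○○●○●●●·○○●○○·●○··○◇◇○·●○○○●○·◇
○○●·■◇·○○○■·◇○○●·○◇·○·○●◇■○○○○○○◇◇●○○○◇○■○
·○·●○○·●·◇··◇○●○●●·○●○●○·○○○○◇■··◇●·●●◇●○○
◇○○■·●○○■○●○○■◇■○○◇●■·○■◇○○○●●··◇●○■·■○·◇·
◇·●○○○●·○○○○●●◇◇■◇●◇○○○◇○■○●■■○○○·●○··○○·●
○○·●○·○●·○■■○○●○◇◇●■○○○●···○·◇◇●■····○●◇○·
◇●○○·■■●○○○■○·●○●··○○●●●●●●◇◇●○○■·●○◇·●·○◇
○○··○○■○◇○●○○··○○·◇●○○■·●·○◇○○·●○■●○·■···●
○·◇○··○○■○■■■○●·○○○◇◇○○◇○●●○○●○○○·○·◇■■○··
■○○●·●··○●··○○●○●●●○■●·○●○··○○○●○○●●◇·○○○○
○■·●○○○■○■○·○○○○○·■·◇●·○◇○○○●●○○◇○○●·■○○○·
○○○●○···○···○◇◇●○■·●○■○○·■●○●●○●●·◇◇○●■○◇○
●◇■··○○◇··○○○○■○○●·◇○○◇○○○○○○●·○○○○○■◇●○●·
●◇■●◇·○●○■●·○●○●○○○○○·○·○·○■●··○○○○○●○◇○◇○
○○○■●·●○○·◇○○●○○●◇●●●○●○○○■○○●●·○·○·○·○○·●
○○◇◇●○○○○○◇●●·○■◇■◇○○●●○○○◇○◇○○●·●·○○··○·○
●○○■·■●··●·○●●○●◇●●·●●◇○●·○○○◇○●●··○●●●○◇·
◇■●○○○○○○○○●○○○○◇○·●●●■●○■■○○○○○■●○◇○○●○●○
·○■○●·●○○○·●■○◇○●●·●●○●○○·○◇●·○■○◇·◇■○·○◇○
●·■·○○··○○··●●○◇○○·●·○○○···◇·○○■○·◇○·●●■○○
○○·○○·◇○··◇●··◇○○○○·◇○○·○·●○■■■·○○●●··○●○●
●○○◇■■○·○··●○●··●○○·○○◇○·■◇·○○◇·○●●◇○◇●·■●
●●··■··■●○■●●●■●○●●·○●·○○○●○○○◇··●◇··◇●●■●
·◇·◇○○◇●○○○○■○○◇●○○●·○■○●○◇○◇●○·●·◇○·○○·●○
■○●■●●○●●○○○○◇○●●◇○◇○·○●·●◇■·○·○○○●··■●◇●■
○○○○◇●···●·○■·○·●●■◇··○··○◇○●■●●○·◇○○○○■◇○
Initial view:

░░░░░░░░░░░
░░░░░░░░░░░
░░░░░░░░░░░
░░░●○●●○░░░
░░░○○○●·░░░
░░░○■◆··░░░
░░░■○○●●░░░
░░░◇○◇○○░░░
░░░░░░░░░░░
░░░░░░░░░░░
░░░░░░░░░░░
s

░░░░░░░░░░░
░░░░░░░░░░░
░░░●○●●○░░░
░░░○○○●·░░░
░░░○■●··░░░
░░░■○◆●●░░░
░░░◇○◇○○░░░
░░░○○○◇○░░░
░░░░░░░░░░░
░░░░░░░░░░░
░░░░░░░░░░░

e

░░░░░░░░░░░
░░░░░░░░░░░
░░●○●●○░░░░
░░○○○●·○░░░
░░○■●··○░░░
░░■○○◆●·░░░
░░◇○◇○○●░░░
░░○○○◇○●░░░
░░░░░░░░░░░
░░░░░░░░░░░
░░░░░░░░░░░

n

░░░░░░░░░░░
░░░░░░░░░░░
░░░░░░░░░░░
░░●○●●○●░░░
░░○○○●·○░░░
░░○■●◆·○░░░
░░■○○●●·░░░
░░◇○◇○○●░░░
░░○○○◇○●░░░
░░░░░░░░░░░
░░░░░░░░░░░

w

░░░░░░░░░░░
░░░░░░░░░░░
░░░░░░░░░░░
░░░●○●●○●░░
░░░○○○●·○░░
░░░○■◆··○░░
░░░■○○●●·░░
░░░◇○◇○○●░░
░░░○○○◇○●░░
░░░░░░░░░░░
░░░░░░░░░░░

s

░░░░░░░░░░░
░░░░░░░░░░░
░░░●○●●○●░░
░░░○○○●·○░░
░░░○■●··○░░
░░░■○◆●●·░░
░░░◇○◇○○●░░
░░░○○○◇○●░░
░░░░░░░░░░░
░░░░░░░░░░░
░░░░░░░░░░░

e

░░░░░░░░░░░
░░░░░░░░░░░
░░●○●●○●░░░
░░○○○●·○░░░
░░○■●··○░░░
░░■○○◆●·░░░
░░◇○◇○○●░░░
░░○○○◇○●░░░
░░░░░░░░░░░
░░░░░░░░░░░
░░░░░░░░░░░

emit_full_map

●○●●○●
○○○●·○
○■●··○
■○○◆●·
◇○◇○○●
○○○◇○●

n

░░░░░░░░░░░
░░░░░░░░░░░
░░░░░░░░░░░
░░●○●●○●░░░
░░○○○●·○░░░
░░○■●◆·○░░░
░░■○○●●·░░░
░░◇○◇○○●░░░
░░○○○◇○●░░░
░░░░░░░░░░░
░░░░░░░░░░░

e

░░░░░░░░░░░
░░░░░░░░░░░
░░░░░░░░░░░
░●○●●○●●░░░
░○○○●·○○░░░
░○■●·◆○○░░░
░■○○●●·○░░░
░◇○◇○○●·░░░
░○○○◇○●░░░░
░░░░░░░░░░░
░░░░░░░░░░░

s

░░░░░░░░░░░
░░░░░░░░░░░
░●○●●○●●░░░
░○○○●·○○░░░
░○■●··○○░░░
░■○○●◆·○░░░
░◇○◇○○●·░░░
░○○○◇○●●░░░
░░░░░░░░░░░
░░░░░░░░░░░
░░░░░░░░░░░

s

░░░░░░░░░░░
░●○●●○●●░░░
░○○○●·○○░░░
░○■●··○○░░░
░■○○●●·○░░░
░◇○◇○◆●·░░░
░○○○◇○●●░░░
░░░○○○○■░░░
░░░░░░░░░░░
░░░░░░░░░░░
░░░░░░░░░░░

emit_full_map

●○●●○●●
○○○●·○○
○■●··○○
■○○●●·○
◇○◇○◆●·
○○○◇○●●
░░○○○○■

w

░░░░░░░░░░░
░░●○●●○●●░░
░░○○○●·○○░░
░░○■●··○○░░
░░■○○●●·○░░
░░◇○◇◆○●·░░
░░○○○◇○●●░░
░░░○○○○○■░░
░░░░░░░░░░░
░░░░░░░░░░░
░░░░░░░░░░░

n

░░░░░░░░░░░
░░░░░░░░░░░
░░●○●●○●●░░
░░○○○●·○○░░
░░○■●··○○░░
░░■○○◆●·○░░
░░◇○◇○○●·░░
░░○○○◇○●●░░
░░░○○○○○■░░
░░░░░░░░░░░
░░░░░░░░░░░

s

░░░░░░░░░░░
░░●○●●○●●░░
░░○○○●·○○░░
░░○■●··○○░░
░░■○○●●·○░░
░░◇○◇◆○●·░░
░░○○○◇○●●░░
░░░○○○○○■░░
░░░░░░░░░░░
░░░░░░░░░░░
░░░░░░░░░░░

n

░░░░░░░░░░░
░░░░░░░░░░░
░░●○●●○●●░░
░░○○○●·○○░░
░░○■●··○○░░
░░■○○◆●·○░░
░░◇○◇○○●·░░
░░○○○◇○●●░░
░░░○○○○○■░░
░░░░░░░░░░░
░░░░░░░░░░░
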